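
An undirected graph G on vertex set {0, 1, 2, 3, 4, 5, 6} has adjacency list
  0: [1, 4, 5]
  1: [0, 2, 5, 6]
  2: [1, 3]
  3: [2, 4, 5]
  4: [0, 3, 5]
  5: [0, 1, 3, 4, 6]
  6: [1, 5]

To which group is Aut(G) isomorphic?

{e}

Degrees alone do not determine every vertex (e.g. 0 and 3 both have degree 3), but their neighbour-degree multisets differ: N(0) has degrees [3, 4, 5] while N(3) has degrees [2, 3, 5]. Repeating this refinement separates all vertices, so the only automorphism is the identity.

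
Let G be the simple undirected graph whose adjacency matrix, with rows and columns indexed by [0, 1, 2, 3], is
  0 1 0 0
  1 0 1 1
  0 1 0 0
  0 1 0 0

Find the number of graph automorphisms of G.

Vertex 1 has degree 3 and every other vertex has degree 1, so G is the star K_{1,3} with centre 1. The 3 leaves are pairwise interchangeable while the centre is fixed, giving Aut(G) = S_3.

6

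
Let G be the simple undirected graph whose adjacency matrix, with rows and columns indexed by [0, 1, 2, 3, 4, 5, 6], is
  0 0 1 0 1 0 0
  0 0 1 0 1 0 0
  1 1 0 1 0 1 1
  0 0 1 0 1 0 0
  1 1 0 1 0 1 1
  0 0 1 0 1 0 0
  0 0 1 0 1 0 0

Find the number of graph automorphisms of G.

The vertices split by degree into {2, 4} (degree 5) and {0, 1, 3, 5, 6} (degree 2); every edge runs between the two parts, so G is the complete bipartite graph K_{2,5}. Automorphisms preserve the bipartition setwise (since the parts differ in size) and act as S_5 × S_2 within it; |Aut| = 240.

240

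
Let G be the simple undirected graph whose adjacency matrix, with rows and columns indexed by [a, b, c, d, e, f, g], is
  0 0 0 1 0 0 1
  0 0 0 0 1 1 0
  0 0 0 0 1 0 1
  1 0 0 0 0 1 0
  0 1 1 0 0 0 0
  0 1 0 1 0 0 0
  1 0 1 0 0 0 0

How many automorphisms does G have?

G is 2-regular and connected on 7 vertices, i.e. the cycle C_7. The automorphisms of the 7-cycle are exactly the symmetries of a regular 7-gon: the dihedral group D_7, |D_7| = 14.

14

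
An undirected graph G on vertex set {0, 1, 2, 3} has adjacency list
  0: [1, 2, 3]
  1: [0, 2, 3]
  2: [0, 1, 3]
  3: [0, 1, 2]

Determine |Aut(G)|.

Every vertex has degree 3, so G is the complete graph K_4. Every bijection on the vertex set is an automorphism of K_4; hence Aut(K_4) ≅ S_4, order 24.

24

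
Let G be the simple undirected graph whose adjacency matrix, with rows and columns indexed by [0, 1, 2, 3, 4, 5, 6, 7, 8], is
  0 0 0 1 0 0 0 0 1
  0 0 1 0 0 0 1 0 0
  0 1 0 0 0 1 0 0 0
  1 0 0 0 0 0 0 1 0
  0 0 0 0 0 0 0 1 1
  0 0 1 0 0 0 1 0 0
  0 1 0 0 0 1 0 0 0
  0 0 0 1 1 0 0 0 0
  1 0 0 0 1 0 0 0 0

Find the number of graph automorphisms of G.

G has two connected components, {0, 3, 4, 7, 8} and {1, 2, 5, 6}; each is 2-regular, so G = C_5 ⊔ C_4. The components are non-isomorphic (different sizes), so Aut(G) = Aut(C_5) × Aut(C_4) = D_5 × D_4 of order 10·8 = 80.

80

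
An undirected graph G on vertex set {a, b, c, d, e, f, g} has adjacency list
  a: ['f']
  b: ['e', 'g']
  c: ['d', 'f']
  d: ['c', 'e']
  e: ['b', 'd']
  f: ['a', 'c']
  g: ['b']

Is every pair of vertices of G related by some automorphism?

Automorphisms preserve degree, but G has vertices of degree 1 and vertices of degree 2; no automorphism maps one to the other, so G is not vertex-transitive.

No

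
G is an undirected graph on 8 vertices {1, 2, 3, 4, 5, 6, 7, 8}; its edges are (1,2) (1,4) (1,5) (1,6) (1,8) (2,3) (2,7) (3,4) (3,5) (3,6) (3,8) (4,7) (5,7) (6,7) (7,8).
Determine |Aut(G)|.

720

The vertices split by degree into {1, 3, 7} (degree 5) and {2, 4, 5, 6, 8} (degree 3); every edge runs between the two parts, so G is the complete bipartite graph K_{3,5}. Automorphisms preserve the bipartition setwise (since the parts differ in size) and act as S_3 × S_5 within it; |Aut| = 720.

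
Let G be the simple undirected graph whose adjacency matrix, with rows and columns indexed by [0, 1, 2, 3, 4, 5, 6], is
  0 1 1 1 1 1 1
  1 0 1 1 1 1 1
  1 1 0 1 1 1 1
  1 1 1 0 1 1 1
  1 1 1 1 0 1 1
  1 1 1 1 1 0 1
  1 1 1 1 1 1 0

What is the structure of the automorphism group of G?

All 7 vertices are pairwise adjacent: G = K_7. Every bijection on the vertex set is an automorphism of K_7; hence Aut(K_7) ≅ S_7, order 5040.

S_7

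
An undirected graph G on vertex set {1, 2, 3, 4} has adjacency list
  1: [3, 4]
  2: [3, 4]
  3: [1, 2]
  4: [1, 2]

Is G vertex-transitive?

Yes

G is 2-regular and connected on 4 vertices, i.e. the cycle C_4. C_4 has 4 rotations and 4 reflections, so Aut(C_4) ≅ D_4 of order 8. This group acts transitively on the 4 vertices.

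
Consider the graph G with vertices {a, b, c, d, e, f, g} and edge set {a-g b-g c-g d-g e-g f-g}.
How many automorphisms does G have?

Vertex g has degree 6 and every other vertex has degree 1, so G is the star K_{1,6} with centre g. The 6 leaves are pairwise interchangeable while the centre is fixed, giving Aut(G) = S_6.

720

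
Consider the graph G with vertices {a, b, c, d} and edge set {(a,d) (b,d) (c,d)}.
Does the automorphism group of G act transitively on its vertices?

Vertex d is the only vertex of degree 3, so every automorphism fixes it; G is not vertex-transitive.

No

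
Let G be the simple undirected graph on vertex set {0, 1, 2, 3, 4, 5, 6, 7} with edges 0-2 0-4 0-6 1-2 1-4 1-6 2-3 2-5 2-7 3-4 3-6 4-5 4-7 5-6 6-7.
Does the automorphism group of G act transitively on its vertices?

No

Automorphisms preserve degree, but G has vertices of degree 3 and vertices of degree 5; no automorphism maps one to the other, so G is not vertex-transitive.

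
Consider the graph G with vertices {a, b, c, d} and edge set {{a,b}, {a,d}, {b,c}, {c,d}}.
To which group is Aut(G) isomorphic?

G is 2-regular and bipartite on 2^2 = 4 vertices with girth 4; it is the hypercube graph Q_2. Aut(Q_2) consists of the signed permutations of the 2 coordinate axes: 2! permutations times 2^2 sign flips, so |Aut| = 2^2·2! = 8.

the dihedral group of order 8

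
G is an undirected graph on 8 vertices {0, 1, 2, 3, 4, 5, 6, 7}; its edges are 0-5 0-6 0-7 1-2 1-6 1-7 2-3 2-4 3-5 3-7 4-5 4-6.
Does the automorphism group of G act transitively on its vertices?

G is 3-regular and bipartite on 2^3 = 8 vertices with girth 4; it is the hypercube graph Q_3. The symmetry group of the 3-cube is the hyperoctahedral group B_3 = Z_2 ≀ S_3, of order 2^3·3! = 48. Under this action every vertex can be carried to every other, so G is vertex-transitive.

Yes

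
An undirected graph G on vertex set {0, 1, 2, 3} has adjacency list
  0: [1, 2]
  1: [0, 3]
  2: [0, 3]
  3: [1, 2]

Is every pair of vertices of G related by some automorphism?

G is 2-regular and bipartite on 2^2 = 4 vertices with girth 4; it is the hypercube graph Q_2. The symmetry group of the 2-cube is the hyperoctahedral group B_2 = Z_2 ≀ S_2, of order 2^2·2! = 8. Under this action every vertex can be carried to every other, so G is vertex-transitive.

Yes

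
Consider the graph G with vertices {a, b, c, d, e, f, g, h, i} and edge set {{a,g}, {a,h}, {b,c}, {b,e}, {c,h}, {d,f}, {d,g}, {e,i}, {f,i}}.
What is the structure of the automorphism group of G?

the dihedral group of order 18

G is 2-regular and connected on 9 vertices, i.e. the cycle C_9. The automorphisms of the 9-cycle are exactly the symmetries of a regular 9-gon: the dihedral group D_9, |D_9| = 18.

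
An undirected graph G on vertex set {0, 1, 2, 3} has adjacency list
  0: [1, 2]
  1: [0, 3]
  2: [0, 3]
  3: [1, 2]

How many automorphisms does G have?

8

G is 2-regular and bipartite on 2^2 = 4 vertices with girth 4; it is the hypercube graph Q_2. Aut(Q_2) consists of the signed permutations of the 2 coordinate axes: 2! permutations times 2^2 sign flips, so |Aut| = 2^2·2! = 8.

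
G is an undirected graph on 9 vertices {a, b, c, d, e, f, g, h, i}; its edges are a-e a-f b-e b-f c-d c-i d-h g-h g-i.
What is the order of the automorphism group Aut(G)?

G has two connected components, {c, d, g, h, i} and {a, b, e, f}; each is 2-regular, so G = C_5 ⊔ C_4. The components are non-isomorphic (different sizes), so Aut(G) = Aut(C_4) × Aut(C_5) = D_4 × D_5 of order 8·10 = 80.

80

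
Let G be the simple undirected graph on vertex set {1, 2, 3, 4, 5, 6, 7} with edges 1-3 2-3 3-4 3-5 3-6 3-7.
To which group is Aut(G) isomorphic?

the symmetric group on 6 letters

Vertex 3 has degree 6 and every other vertex has degree 1, so G is the star K_{1,6} with centre 3. The 6 leaves are pairwise interchangeable while the centre is fixed, giving Aut(G) = S_6.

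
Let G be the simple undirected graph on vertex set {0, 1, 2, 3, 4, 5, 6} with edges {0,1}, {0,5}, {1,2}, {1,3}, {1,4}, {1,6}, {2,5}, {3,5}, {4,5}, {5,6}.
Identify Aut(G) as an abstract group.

The vertices split by degree into {1, 5} (degree 5) and {0, 2, 3, 4, 6} (degree 2); every edge runs between the two parts, so G is the complete bipartite graph K_{2,5}. The parts have unequal sizes, so no automorphism swaps them; each part is permuted independently, giving S_2 × S_5 of order 2!·5! = 240.

S_2 × S_5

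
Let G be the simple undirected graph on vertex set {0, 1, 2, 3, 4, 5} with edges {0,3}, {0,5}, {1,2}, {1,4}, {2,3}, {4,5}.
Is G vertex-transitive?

Yes

G is 2-regular and connected on 6 vertices, i.e. the cycle C_6. C_6 has 6 rotations and 6 reflections, so Aut(C_6) ≅ D_6 of order 12. This group acts transitively on the 6 vertices.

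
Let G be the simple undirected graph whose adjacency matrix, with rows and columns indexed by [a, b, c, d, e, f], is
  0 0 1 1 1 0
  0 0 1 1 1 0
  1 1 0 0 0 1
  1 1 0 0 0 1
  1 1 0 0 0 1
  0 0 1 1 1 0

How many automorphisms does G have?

G is 3-regular and bipartite with parts {a, b, f} and {c, d, e} (each part is independent and every cross-pair is an edge), so G = K_{3,3}. Aut(K_{3,3}) is the wreath product S_3 ≀ Z_2: permute within each part, then optionally swap the parts; |Aut| = 2·(3!)² = 72.

72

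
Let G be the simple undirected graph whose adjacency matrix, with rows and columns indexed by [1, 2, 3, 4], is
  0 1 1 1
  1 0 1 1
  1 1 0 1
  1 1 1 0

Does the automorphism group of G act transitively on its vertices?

Yes

Every vertex has degree 3, so G is the complete graph K_4. Any permutation of the 4 vertices preserves K_4, so Aut(K_4) = S_4 of order 4! = 24. This group acts transitively on the 4 vertices.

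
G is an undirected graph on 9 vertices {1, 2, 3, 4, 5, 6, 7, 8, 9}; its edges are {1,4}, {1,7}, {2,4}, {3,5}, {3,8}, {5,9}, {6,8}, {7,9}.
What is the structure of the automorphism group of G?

the cyclic group of order 2

The degree sequence is [2, 1, 2, 2, 2, 1, 2, 2, 2]; the two degree-1 vertices 2 and 6 are the ends of a path, so G = P_9. The only nontrivial automorphism of a path is the end-to-end reflection, so Aut(G) ≅ Z_2.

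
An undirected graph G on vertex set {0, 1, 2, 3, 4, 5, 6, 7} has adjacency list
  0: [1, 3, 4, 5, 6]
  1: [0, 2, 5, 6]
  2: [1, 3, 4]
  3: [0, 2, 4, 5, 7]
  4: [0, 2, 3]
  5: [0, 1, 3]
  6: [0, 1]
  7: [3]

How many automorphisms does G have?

1

Degrees alone do not determine every vertex (e.g. 0 and 3 both have degree 5), but their neighbour-degree multisets differ: N(0) has degrees [2, 3, 3, 4, 5] while N(3) has degrees [1, 3, 3, 3, 5]. Repeating this refinement separates all vertices, so the only automorphism is the identity.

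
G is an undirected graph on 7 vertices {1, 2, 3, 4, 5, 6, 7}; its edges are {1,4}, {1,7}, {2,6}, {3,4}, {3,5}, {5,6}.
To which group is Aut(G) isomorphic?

the cyclic group of order 2

The degree sequence is [2, 1, 2, 2, 2, 2, 1]; the two degree-1 vertices 2 and 7 are the ends of a path, so G = P_7. The only nontrivial automorphism of a path is the end-to-end reflection, so Aut(G) ≅ Z_2.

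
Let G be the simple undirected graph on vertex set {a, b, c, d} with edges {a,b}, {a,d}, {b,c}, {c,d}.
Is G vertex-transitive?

G is 2-regular and bipartite with parts {b, d} and {a, c} (each part is independent and every cross-pair is an edge), so G = K_{2,2}. Aut(K_{2,2}) is the wreath product S_2 ≀ Z_2: permute within each part, then optionally swap the parts; |Aut| = 2·(2!)² = 8. This group acts transitively on the 4 vertices.

Yes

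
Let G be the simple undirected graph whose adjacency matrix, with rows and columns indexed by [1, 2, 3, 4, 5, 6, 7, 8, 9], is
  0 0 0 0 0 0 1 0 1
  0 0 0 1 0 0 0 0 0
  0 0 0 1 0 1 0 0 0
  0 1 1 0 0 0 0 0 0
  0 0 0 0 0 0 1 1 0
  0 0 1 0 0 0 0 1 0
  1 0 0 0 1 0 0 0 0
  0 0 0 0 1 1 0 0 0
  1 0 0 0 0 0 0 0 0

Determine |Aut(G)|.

2

The degree sequence is [2, 1, 2, 2, 2, 2, 2, 2, 1]; the two degree-1 vertices 2 and 9 are the ends of a path, so G = P_9. A path has exactly one nontrivial symmetry — reversal — giving Aut(G) of order 2.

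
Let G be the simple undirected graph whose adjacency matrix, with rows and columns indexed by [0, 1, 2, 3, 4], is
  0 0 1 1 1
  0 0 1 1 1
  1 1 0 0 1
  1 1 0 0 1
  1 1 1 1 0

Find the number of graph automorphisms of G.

8

Vertex 4 is the unique vertex of degree 4; the remaining 4 vertices each have degree 3 and induce a cycle, so G is the wheel on 5 vertices with hub 4. With the hub fixed, the remaining symmetry is that of the rim cycle C_4, giving the dihedral group D_4.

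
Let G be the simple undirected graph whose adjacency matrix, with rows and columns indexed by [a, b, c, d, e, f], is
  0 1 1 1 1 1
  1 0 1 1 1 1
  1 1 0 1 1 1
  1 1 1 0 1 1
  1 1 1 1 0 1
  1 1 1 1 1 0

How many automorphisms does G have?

Every vertex has degree 5, so G is the complete graph K_6. Every bijection on the vertex set is an automorphism of K_6; hence Aut(K_6) ≅ S_6, order 720.

720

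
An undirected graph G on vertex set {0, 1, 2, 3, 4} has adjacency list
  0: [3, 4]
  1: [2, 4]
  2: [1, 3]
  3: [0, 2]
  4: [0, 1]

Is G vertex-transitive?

Yes

Every vertex has degree 2 and the graph is connected, so G is the 5-cycle C_5. C_5 has 5 rotations and 5 reflections, so Aut(C_5) ≅ D_5 of order 10. Under this action every vertex can be carried to every other, so G is vertex-transitive.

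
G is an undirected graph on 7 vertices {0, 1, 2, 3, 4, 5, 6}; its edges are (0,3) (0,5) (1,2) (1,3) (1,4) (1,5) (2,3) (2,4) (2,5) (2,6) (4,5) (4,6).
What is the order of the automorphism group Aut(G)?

1

The degree sequence is [2, 4, 5, 3, 4, 4, 2]. Checking the degree-preserving permutations of the vertex set shows that none except the identity preserves every edge, so Aut(G) is trivial.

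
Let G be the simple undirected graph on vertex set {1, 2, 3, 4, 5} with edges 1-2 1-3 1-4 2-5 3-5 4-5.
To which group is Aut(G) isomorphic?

The vertices split by degree into {1, 5} (degree 3) and {2, 3, 4} (degree 2); every edge runs between the two parts, so G is the complete bipartite graph K_{2,3}. Automorphisms preserve the bipartition setwise (since the parts differ in size) and act as S_2 × S_3 within it; |Aut| = 12.

S_2 × S_3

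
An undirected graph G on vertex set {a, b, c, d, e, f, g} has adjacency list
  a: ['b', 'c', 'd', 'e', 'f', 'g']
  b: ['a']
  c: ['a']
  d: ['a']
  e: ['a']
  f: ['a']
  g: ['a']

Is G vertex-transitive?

Vertex a is the only vertex of degree 6, so every automorphism fixes it; G is not vertex-transitive.

No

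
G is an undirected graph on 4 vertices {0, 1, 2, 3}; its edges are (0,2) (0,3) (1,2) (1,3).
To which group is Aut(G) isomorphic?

G is 2-regular and connected on 4 vertices, i.e. the cycle C_4. The automorphisms of the 4-cycle are exactly the symmetries of a regular 4-gon: the dihedral group D_4, |D_4| = 8.

D_4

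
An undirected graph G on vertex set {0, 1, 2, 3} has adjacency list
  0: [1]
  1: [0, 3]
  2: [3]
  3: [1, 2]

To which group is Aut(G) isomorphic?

the cyclic group of order 2

The degree sequence is [1, 2, 1, 2]; the two degree-1 vertices 0 and 2 are the ends of a path, so G = P_4. The only nontrivial automorphism of a path is the end-to-end reflection, so Aut(G) ≅ Z_2.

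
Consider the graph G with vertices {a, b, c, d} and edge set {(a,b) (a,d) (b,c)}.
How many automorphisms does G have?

2

The degree sequence is [2, 2, 1, 1]; the two degree-1 vertices c and d are the ends of a path, so G = P_4. A path has exactly one nontrivial symmetry — reversal — giving Aut(G) of order 2.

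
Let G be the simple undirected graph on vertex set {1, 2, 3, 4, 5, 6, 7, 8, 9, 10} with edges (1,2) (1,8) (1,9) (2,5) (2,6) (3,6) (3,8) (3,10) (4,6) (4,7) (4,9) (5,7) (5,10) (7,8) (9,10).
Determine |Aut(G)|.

120

G is 3-regular on 10 vertices with no triangles and no 4-cycles (girth 5): this is the Petersen graph. It is a classical fact that the Petersen graph has automorphism group S_5 (order 120), arising from its description as the Kneser graph K(5,2).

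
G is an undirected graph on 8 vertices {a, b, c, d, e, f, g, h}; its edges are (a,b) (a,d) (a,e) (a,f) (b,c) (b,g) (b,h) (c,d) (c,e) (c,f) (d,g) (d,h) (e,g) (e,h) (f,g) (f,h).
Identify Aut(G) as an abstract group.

G is 4-regular and bipartite with parts {b, d, e, f} and {a, c, g, h} (each part is independent and every cross-pair is an edge), so G = K_{4,4}. Aut(K_{4,4}) is the wreath product S_4 ≀ Z_2: permute within each part, then optionally swap the parts; |Aut| = 2·(4!)² = 1152.

S_4 ≀ Z_2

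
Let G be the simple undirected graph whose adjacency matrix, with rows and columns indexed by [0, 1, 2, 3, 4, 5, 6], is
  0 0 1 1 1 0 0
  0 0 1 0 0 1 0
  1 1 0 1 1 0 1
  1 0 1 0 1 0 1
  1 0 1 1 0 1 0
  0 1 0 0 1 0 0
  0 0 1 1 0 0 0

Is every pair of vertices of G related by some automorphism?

No

Vertex 0 is the only vertex of degree 3, so every automorphism fixes it; G is not vertex-transitive.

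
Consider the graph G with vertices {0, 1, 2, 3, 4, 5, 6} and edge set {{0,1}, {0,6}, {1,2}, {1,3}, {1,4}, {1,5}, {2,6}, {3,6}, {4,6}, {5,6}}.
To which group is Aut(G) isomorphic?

S_5 × S_2

The vertices split by degree into {1, 6} (degree 5) and {0, 2, 3, 4, 5} (degree 2); every edge runs between the two parts, so G is the complete bipartite graph K_{2,5}. Automorphisms preserve the bipartition setwise (since the parts differ in size) and act as S_5 × S_2 within it; |Aut| = 240.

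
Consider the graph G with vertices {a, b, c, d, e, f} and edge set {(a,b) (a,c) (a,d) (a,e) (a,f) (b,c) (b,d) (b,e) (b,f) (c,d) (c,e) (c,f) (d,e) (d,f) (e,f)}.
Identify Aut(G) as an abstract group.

Every vertex has degree 5, so G is the complete graph K_6. Every bijection on the vertex set is an automorphism of K_6; hence Aut(K_6) ≅ S_6, order 720.

the symmetric group on 6 letters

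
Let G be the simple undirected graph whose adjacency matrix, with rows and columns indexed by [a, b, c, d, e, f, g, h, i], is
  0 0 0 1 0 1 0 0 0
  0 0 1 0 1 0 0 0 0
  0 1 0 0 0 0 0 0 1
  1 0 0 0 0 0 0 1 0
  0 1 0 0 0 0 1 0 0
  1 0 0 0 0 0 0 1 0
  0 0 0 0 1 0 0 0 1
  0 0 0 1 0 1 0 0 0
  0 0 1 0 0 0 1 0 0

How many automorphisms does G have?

G has two connected components, {b, c, e, g, i} and {a, d, f, h}; each is 2-regular, so G = C_5 ⊔ C_4. No automorphism exchanges components of different sizes, hence Aut(G) is the direct product D_4 × D_5, order 80.

80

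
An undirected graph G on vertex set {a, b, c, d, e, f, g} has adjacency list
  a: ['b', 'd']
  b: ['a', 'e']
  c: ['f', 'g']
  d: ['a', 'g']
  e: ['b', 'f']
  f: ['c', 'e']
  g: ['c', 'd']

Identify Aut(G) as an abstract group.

D_7

G is 2-regular and connected on 7 vertices, i.e. the cycle C_7. C_7 has 7 rotations and 7 reflections, so Aut(C_7) ≅ D_7 of order 14.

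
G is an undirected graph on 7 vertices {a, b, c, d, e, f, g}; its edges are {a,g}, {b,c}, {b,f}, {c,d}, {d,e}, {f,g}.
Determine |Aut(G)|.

2

The degree sequence is [1, 2, 2, 2, 1, 2, 2]; the two degree-1 vertices a and e are the ends of a path, so G = P_7. A path has exactly one nontrivial symmetry — reversal — giving Aut(G) of order 2.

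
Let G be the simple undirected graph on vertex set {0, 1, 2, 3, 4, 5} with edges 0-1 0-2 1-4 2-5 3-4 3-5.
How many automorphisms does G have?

12

G is 2-regular and connected on 6 vertices, i.e. the cycle C_6. C_6 has 6 rotations and 6 reflections, so Aut(C_6) ≅ D_6 of order 12.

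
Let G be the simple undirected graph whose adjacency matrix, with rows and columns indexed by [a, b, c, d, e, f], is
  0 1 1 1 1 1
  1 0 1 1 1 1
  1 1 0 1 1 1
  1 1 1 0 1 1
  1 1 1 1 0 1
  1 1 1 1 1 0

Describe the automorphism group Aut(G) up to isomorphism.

the symmetric group on 6 letters

Every vertex has degree 5, so G is the complete graph K_6. Any permutation of the 6 vertices preserves K_6, so Aut(K_6) = S_6 of order 6! = 720.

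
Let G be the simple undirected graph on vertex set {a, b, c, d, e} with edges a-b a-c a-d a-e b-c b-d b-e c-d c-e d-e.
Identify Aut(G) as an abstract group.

S_5

Every vertex has degree 4, so G is the complete graph K_5. Every bijection on the vertex set is an automorphism of K_5; hence Aut(K_5) ≅ S_5, order 120.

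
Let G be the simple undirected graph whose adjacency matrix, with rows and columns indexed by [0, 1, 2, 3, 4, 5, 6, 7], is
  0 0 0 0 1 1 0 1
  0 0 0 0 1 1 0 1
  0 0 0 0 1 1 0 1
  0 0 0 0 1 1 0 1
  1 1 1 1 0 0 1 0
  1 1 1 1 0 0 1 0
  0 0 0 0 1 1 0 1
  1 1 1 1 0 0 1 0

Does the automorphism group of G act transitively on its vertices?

Automorphisms preserve degree, but G has vertices of degree 3 and vertices of degree 5; no automorphism maps one to the other, so G is not vertex-transitive.

No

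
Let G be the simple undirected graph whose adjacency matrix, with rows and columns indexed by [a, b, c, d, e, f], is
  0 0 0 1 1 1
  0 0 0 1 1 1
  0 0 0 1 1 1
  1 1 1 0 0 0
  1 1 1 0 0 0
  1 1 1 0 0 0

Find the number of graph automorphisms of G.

G is 3-regular and bipartite with parts {a, b, c} and {d, e, f} (each part is independent and every cross-pair is an edge), so G = K_{3,3}. Aut(K_{3,3}) is the wreath product S_3 ≀ Z_2: permute within each part, then optionally swap the parts; |Aut| = 2·(3!)² = 72.

72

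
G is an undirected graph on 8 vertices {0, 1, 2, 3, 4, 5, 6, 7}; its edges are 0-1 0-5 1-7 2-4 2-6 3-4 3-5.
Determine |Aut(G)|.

2

The degree sequence is [2, 2, 2, 2, 2, 2, 1, 1]; the two degree-1 vertices 6 and 7 are the ends of a path, so G = P_8. A path has exactly one nontrivial symmetry — reversal — giving Aut(G) of order 2.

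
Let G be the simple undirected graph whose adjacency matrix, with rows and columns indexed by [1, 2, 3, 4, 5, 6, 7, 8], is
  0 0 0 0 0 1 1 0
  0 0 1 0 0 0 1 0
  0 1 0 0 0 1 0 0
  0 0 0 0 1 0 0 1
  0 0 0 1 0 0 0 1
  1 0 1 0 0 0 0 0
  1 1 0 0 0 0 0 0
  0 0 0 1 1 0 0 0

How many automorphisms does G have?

60

G has two connected components, {1, 2, 3, 6, 7} and {4, 5, 8}; each is 2-regular, so G = C_5 ⊔ C_3. No automorphism exchanges components of different sizes, hence Aut(G) is the direct product D_5 × D_3, order 60.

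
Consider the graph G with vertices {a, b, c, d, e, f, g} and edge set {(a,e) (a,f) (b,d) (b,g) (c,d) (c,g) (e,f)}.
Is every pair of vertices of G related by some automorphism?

No

G has two connected components, {b, c, d, g} and {a, e, f}; each is 2-regular, so G = C_4 ⊔ C_3. The orbit of a under Aut(G) is {a, e, f}, which does not contain b, so G is not vertex-transitive.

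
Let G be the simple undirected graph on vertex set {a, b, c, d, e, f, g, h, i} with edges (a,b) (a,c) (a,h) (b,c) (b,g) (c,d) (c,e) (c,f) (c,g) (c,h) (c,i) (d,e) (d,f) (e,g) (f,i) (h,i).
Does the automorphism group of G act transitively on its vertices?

Vertex c is the only vertex of degree 8, so every automorphism fixes it; G is not vertex-transitive.

No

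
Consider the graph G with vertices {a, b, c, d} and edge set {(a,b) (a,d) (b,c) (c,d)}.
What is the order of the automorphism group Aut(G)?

8

G is 2-regular and bipartite on 2^2 = 4 vertices with girth 4; it is the hypercube graph Q_2. Aut(Q_2) consists of the signed permutations of the 2 coordinate axes: 2! permutations times 2^2 sign flips, so |Aut| = 2^2·2! = 8.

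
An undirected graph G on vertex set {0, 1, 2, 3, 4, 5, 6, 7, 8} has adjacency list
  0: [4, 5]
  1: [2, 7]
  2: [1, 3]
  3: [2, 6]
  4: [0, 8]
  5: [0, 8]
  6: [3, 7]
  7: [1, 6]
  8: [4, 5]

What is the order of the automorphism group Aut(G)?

G has two connected components, {1, 2, 3, 6, 7} and {0, 4, 5, 8}; each is 2-regular, so G = C_5 ⊔ C_4. The components are non-isomorphic (different sizes), so Aut(G) = Aut(C_4) × Aut(C_5) = D_4 × D_5 of order 8·10 = 80.

80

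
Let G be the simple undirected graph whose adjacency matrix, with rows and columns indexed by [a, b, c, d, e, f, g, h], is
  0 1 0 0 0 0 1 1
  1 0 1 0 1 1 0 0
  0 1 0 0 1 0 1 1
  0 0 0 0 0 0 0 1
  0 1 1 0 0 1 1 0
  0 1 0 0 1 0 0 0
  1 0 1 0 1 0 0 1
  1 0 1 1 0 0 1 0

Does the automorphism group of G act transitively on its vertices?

No

Vertex a is the only vertex of degree 3, so every automorphism fixes it; G is not vertex-transitive.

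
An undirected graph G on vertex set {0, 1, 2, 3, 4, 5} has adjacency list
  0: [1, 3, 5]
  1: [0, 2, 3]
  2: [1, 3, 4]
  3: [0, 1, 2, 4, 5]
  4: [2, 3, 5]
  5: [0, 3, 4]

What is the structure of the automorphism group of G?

Vertex 3 is the unique vertex of degree 5; the remaining 5 vertices each have degree 3 and induce a cycle, so G is the wheel on 6 vertices with hub 3. With the hub fixed, the remaining symmetry is that of the rim cycle C_5, giving the dihedral group D_5.

the dihedral group of order 10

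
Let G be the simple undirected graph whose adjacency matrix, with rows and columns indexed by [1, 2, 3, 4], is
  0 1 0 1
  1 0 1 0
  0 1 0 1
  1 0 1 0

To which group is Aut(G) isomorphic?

G is 2-regular and bipartite on 2^2 = 4 vertices with girth 4; it is the hypercube graph Q_2. The symmetry group of the 2-cube is the hyperoctahedral group B_2 = Z_2 ≀ S_2, of order 2^2·2! = 8.

Z_2^2 ⋊ S_2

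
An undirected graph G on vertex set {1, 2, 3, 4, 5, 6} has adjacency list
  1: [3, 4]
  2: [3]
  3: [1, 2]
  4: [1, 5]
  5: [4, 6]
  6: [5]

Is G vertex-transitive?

No

Automorphisms preserve degree, but G has vertices of degree 1 and vertices of degree 2; no automorphism maps one to the other, so G is not vertex-transitive.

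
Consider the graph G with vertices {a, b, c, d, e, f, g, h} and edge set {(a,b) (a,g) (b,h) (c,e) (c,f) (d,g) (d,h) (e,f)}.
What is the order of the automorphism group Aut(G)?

60

G has two connected components, {a, b, d, g, h} and {c, e, f}; each is 2-regular, so G = C_5 ⊔ C_3. The components are non-isomorphic (different sizes), so Aut(G) = Aut(C_3) × Aut(C_5) = D_3 × D_5 of order 6·10 = 60.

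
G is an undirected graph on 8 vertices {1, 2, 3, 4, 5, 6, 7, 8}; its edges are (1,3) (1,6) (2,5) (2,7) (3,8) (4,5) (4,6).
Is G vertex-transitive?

No

Automorphisms preserve degree, but G has vertices of degree 1 and vertices of degree 2; no automorphism maps one to the other, so G is not vertex-transitive.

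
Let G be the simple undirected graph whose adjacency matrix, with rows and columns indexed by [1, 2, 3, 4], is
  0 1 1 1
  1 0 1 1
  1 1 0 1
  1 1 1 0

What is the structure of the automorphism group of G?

All 4 vertices are pairwise adjacent: G = K_4. Any permutation of the 4 vertices preserves K_4, so Aut(K_4) = S_4 of order 4! = 24.

S_4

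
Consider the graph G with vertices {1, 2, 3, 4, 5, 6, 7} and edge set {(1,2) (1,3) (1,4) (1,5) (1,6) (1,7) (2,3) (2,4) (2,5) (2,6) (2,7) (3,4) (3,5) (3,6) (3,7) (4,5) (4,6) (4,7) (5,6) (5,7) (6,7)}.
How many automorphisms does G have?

All 7 vertices are pairwise adjacent: G = K_7. Any permutation of the 7 vertices preserves K_7, so Aut(K_7) = S_7 of order 7! = 5040.

5040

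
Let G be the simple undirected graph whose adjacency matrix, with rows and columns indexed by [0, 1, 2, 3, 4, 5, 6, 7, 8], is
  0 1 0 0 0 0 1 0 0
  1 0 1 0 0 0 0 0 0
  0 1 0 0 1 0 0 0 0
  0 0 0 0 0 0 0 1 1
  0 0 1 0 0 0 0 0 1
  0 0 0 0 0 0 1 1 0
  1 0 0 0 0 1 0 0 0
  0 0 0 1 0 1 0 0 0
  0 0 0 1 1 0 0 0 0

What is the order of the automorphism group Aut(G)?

18

Every vertex has degree 2 and the graph is connected, so G is the 9-cycle C_9. C_9 has 9 rotations and 9 reflections, so Aut(C_9) ≅ D_9 of order 18.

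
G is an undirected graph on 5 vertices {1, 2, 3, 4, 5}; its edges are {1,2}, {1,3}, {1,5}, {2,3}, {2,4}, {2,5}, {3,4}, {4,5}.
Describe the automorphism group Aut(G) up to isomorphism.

the dihedral group of order 8

Vertex 2 is the unique vertex of degree 4; the remaining 4 vertices each have degree 3 and induce a cycle, so G is the wheel on 5 vertices with hub 2. With the hub fixed, the remaining symmetry is that of the rim cycle C_4, giving the dihedral group D_4.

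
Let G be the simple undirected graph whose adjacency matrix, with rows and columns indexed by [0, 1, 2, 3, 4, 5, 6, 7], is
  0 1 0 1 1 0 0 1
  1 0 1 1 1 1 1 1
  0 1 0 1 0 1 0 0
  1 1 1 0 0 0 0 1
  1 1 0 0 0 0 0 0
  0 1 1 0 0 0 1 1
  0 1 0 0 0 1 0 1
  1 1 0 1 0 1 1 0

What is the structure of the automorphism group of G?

Degrees alone do not determine every vertex (e.g. 0 and 3 both have degree 4), but their neighbour-degree multisets differ: N(0) has degrees [2, 4, 5, 7] while N(3) has degrees [3, 4, 5, 7]. Repeating this refinement separates all vertices, so the only automorphism is the identity.

{e}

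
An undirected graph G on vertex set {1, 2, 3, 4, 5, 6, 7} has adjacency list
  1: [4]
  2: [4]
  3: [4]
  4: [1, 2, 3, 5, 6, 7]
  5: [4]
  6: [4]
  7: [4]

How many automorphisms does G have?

720

Vertex 4 has degree 6 and every other vertex has degree 1, so G is the star K_{1,6} with centre 4. The 6 leaves are pairwise interchangeable while the centre is fixed, giving Aut(G) = S_6.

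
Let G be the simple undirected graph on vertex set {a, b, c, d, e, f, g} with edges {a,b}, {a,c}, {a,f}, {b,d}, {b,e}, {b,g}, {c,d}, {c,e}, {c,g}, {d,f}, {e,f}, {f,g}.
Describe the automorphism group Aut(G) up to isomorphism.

The vertices split by degree into {b, c, f} (degree 4) and {a, d, e, g} (degree 3); every edge runs between the two parts, so G is the complete bipartite graph K_{3,4}. Automorphisms preserve the bipartition setwise (since the parts differ in size) and act as S_4 × S_3 within it; |Aut| = 144.

S_4 × S_3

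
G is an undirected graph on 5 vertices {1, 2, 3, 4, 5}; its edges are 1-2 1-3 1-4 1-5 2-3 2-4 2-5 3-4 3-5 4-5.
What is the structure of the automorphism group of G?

Every vertex has degree 4, so G is the complete graph K_5. Every bijection on the vertex set is an automorphism of K_5; hence Aut(K_5) ≅ S_5, order 120.

the symmetric group on 5 letters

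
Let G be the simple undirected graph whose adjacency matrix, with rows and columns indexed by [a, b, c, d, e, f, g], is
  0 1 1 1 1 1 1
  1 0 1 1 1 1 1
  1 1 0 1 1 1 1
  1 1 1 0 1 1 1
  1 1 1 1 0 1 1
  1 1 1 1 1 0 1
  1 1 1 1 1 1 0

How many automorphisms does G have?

5040

Every vertex has degree 6, so G is the complete graph K_7. Any permutation of the 7 vertices preserves K_7, so Aut(K_7) = S_7 of order 7! = 5040.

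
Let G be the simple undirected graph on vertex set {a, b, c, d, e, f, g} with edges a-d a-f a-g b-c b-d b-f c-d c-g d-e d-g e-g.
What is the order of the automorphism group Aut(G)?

1

Degrees alone do not determine every vertex (e.g. a and b both have degree 3), but their neighbour-degree multisets differ: N(a) has degrees [2, 4, 5] while N(b) has degrees [2, 3, 5]. Repeating this refinement separates all vertices, so the only automorphism is the identity.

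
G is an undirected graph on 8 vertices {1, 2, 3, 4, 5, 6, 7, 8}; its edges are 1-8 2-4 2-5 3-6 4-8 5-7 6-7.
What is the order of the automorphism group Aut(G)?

2

The degree sequence is [1, 2, 1, 2, 2, 2, 2, 2]; the two degree-1 vertices 1 and 3 are the ends of a path, so G = P_8. The only nontrivial automorphism of a path is the end-to-end reflection, so Aut(G) ≅ Z_2.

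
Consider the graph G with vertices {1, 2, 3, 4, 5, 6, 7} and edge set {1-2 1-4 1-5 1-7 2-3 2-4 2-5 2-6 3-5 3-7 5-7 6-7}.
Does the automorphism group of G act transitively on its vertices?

No

Vertex 2 is the only vertex of degree 5, so every automorphism fixes it; G is not vertex-transitive.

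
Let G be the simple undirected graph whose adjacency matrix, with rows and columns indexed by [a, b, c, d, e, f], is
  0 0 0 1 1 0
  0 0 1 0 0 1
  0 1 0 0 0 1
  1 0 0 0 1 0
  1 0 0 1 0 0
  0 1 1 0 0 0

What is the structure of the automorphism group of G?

G has two connected components, {a, d, e} and {b, c, f}; each is 2-regular, so G = C_3 ⊔ C_3. With two isomorphic components, Aut(G) = Aut(C_3) ≀ S_2 = (D_3 × D_3) ⋊ Z_2: permute each cycle by D_3, then optionally swap the two cycles. Order 2·(2·3)² = 72.

(D_3 × D_3) ⋊ Z_2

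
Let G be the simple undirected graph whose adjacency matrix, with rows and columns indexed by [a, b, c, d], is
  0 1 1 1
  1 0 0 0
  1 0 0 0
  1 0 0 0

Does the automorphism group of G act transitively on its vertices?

Vertex a is the only vertex of degree 3, so every automorphism fixes it; G is not vertex-transitive.

No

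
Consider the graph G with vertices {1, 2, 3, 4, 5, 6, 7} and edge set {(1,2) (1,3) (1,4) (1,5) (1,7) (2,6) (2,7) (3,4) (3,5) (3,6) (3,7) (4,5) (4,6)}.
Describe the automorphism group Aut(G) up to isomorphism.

{e}

The degree sequence is [5, 3, 5, 4, 3, 3, 3]. Checking the degree-preserving permutations of the vertex set shows that none except the identity preserves every edge, so Aut(G) is trivial.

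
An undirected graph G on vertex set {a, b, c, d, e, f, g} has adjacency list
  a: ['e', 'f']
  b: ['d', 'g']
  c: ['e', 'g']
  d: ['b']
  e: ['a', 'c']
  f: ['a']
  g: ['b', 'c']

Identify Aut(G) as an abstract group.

The degree sequence is [2, 2, 2, 1, 2, 1, 2]; the two degree-1 vertices d and f are the ends of a path, so G = P_7. The only nontrivial automorphism of a path is the end-to-end reflection, so Aut(G) ≅ Z_2.

the cyclic group of order 2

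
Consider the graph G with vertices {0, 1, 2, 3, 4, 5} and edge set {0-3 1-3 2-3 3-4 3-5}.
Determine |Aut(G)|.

120

Vertex 3 has degree 5 and every other vertex has degree 1, so G is the star K_{1,5} with centre 3. Any automorphism fixes the centre and permutes the 5 leaves freely, so Aut(G) ≅ S_5 of order 5! = 120.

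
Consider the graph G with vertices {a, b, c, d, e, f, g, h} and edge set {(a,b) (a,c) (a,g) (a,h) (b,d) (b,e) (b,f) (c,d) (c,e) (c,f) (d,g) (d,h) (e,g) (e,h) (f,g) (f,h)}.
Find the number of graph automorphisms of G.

G is 4-regular and bipartite with parts {a, d, e, f} and {b, c, g, h} (each part is independent and every cross-pair is an edge), so G = K_{4,4}. Aut(K_{4,4}) is the wreath product S_4 ≀ Z_2: permute within each part, then optionally swap the parts; |Aut| = 2·(4!)² = 1152.

1152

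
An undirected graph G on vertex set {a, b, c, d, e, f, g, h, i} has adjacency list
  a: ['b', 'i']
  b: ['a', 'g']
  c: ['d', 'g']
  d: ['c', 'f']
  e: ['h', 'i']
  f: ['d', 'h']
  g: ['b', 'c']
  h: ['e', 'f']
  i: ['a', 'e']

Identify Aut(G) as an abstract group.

Every vertex has degree 2 and the graph is connected, so G is the 9-cycle C_9. C_9 has 9 rotations and 9 reflections, so Aut(C_9) ≅ D_9 of order 18.

the dihedral group of order 18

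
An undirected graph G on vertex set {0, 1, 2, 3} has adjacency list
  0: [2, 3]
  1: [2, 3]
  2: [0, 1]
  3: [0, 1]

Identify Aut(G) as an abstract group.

G is 2-regular and connected on 4 vertices, i.e. the cycle C_4. The automorphisms of the 4-cycle are exactly the symmetries of a regular 4-gon: the dihedral group D_4, |D_4| = 8.

D_4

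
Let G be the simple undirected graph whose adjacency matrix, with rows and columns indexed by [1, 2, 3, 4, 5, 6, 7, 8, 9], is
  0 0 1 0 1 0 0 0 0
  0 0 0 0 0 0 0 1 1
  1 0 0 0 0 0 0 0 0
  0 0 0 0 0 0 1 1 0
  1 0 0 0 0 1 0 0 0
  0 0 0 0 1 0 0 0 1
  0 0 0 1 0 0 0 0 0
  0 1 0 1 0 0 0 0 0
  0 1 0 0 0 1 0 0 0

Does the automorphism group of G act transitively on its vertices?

No

Automorphisms preserve degree, but G has vertices of degree 1 and vertices of degree 2; no automorphism maps one to the other, so G is not vertex-transitive.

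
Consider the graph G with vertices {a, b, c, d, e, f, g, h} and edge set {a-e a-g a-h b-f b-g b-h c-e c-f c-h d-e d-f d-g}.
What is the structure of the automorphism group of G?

G is 3-regular and bipartite on 2^3 = 8 vertices with girth 4; it is the hypercube graph Q_3. The symmetry group of the 3-cube is the hyperoctahedral group B_3 = Z_2 ≀ S_3, of order 2^3·3! = 48.

the hyperoctahedral group B_3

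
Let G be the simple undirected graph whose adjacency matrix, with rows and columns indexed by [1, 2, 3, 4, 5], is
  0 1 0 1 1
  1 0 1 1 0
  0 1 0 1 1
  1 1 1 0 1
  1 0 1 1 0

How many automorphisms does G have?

8

Vertex 4 is the unique vertex of degree 4; the remaining 4 vertices each have degree 3 and induce a cycle, so G is the wheel on 5 vertices with hub 4. With the hub fixed, the remaining symmetry is that of the rim cycle C_4, giving the dihedral group D_4.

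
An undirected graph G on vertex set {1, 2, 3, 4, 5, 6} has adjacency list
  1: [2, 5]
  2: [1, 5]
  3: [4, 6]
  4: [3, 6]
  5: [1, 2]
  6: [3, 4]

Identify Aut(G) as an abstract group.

G has two connected components, {1, 2, 5} and {3, 4, 6}; each is 2-regular, so G = C_3 ⊔ C_3. With two isomorphic components, Aut(G) = Aut(C_3) ≀ S_2 = (D_3 × D_3) ⋊ Z_2: permute each cycle by D_3, then optionally swap the two cycles. Order 2·(2·3)² = 72.

(D_3 × D_3) ⋊ Z_2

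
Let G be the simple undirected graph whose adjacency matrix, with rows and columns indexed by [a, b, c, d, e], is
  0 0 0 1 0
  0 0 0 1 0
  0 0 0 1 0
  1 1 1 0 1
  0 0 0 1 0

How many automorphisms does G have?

24

Vertex d has degree 4 and every other vertex has degree 1, so G is the star K_{1,4} with centre d. The 4 leaves are pairwise interchangeable while the centre is fixed, giving Aut(G) = S_4.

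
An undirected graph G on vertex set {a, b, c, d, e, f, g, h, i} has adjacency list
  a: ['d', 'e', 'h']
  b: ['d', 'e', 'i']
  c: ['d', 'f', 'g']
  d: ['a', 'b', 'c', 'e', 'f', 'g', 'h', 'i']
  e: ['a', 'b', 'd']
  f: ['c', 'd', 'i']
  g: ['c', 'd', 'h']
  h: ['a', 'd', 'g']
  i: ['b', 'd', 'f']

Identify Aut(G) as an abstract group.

D_8

Vertex d is the unique vertex of degree 8; the remaining 8 vertices each have degree 3 and induce a cycle, so G is the wheel on 9 vertices with hub d. Every automorphism fixes the hub and acts on the rim 8-cycle, so Aut(G) ≅ Aut(C_8) = D_8 of order 16.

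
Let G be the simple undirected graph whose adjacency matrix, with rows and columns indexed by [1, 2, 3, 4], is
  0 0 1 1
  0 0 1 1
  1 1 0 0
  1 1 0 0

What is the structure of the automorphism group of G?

S_2 ≀ Z_2

G is 2-regular and bipartite with parts {1, 2} and {3, 4} (each part is independent and every cross-pair is an edge), so G = K_{2,2}. Each part can be permuted independently (S_2 × S_2) and the two equal-size parts can also be swapped, giving (S_2 × S_2) ⋊ Z_2 of order 2·(2!)² = 8.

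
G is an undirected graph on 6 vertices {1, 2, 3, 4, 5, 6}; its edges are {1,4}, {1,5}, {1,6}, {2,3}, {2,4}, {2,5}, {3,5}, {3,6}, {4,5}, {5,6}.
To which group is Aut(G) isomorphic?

the dihedral group of order 10

Vertex 5 is the unique vertex of degree 5; the remaining 5 vertices each have degree 3 and induce a cycle, so G is the wheel on 6 vertices with hub 5. Every automorphism fixes the hub and acts on the rim 5-cycle, so Aut(G) ≅ Aut(C_5) = D_5 of order 10.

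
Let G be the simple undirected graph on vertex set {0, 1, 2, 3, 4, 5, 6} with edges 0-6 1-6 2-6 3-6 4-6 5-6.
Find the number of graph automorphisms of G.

720

Vertex 6 has degree 6 and every other vertex has degree 1, so G is the star K_{1,6} with centre 6. Any automorphism fixes the centre and permutes the 6 leaves freely, so Aut(G) ≅ S_6 of order 6! = 720.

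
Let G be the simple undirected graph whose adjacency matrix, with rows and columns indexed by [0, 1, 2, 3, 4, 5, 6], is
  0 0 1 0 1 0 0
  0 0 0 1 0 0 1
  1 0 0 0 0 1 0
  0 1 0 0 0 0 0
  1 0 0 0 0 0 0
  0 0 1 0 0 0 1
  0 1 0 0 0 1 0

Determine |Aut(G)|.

The degree sequence is [2, 2, 2, 1, 1, 2, 2]; the two degree-1 vertices 3 and 4 are the ends of a path, so G = P_7. The only nontrivial automorphism of a path is the end-to-end reflection, so Aut(G) ≅ Z_2.

2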